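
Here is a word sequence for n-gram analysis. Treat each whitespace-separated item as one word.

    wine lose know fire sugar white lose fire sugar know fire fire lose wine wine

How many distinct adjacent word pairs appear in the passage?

15 tokens → 14 bigram windows in total.
Repeated bigrams (each contributes count−1 duplicates):
  fire sugar: 2
  know fire: 2
2 duplicate windows → 14 − 2 = 12 distinct.

12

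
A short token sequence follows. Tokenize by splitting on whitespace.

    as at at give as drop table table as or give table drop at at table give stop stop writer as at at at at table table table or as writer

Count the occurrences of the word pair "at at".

5

Scanning the 30 overlapping bigram windows for "at at":
  position 2–3: at at
  position 14–15: at at
  position 22–23: at at
  position 23–24: at at
  position 24–25: at at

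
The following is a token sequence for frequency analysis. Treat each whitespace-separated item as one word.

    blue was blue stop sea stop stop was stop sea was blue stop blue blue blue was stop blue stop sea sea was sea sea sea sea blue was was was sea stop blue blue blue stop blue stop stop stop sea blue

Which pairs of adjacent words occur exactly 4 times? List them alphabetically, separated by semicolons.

blue blue; sea sea; stop blue; stop sea

Bigram counts meeting the condition (exactly 4 times):
  blue blue: 4
  sea sea: 4
  stop blue: 4
  stop sea: 4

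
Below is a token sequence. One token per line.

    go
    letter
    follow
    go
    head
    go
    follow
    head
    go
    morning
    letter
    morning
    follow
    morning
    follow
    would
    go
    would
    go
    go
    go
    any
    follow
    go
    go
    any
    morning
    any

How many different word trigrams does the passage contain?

28 tokens → 26 trigram windows in total.
Repeated trigrams (each contributes count−1 duplicates):
  go go any: 2
1 duplicate windows → 26 − 1 = 25 distinct.

25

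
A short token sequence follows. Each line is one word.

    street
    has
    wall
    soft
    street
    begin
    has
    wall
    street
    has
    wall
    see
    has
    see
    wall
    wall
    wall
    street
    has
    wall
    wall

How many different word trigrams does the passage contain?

16

21 tokens → 19 trigram windows in total.
Repeated trigrams (each contributes count−1 duplicates):
  street has wall: 3
  wall street has: 2
3 duplicate windows → 19 − 3 = 16 distinct.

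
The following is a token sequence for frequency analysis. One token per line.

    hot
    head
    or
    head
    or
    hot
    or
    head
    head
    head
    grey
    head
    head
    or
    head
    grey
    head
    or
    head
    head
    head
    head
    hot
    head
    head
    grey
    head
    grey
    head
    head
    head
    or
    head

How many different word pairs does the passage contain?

9

33 tokens → 32 bigram windows in total.
Repeated bigrams (each contributes count−1 duplicates):
  head head: 9
  head or: 5
  or head: 5
  grey head: 4
  head grey: 4
  hot head: 2
23 duplicate windows → 32 − 23 = 9 distinct.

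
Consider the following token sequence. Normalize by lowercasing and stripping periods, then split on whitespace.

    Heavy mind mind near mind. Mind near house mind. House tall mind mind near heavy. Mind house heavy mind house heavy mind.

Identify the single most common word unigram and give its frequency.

"mind", 10 times

Unigram frequencies (highest first):
  mind: 10
  heavy: 4
  house: 4
  near: 3
  tall: 1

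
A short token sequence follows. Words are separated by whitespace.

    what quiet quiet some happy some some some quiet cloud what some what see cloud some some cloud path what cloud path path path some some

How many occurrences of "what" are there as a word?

Scanning the 26 tokens for "what":
  position 1: what
  position 11: what
  position 13: what
  position 20: what

4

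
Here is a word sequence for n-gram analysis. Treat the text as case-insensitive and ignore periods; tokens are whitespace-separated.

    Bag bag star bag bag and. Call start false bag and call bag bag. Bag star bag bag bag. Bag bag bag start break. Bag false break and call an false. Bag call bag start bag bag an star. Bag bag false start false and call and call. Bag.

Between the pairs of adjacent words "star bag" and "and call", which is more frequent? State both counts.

"and call" (5 vs 3)

"star bag": 3 occurrences
"and call": 5 occurrences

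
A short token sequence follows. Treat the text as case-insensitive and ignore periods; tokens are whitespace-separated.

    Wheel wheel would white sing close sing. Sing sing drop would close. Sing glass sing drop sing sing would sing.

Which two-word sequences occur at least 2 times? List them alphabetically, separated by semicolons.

close sing; sing drop; sing sing

Bigram counts meeting the condition (at least 2 times):
  close sing: 2
  sing drop: 2
  sing sing: 3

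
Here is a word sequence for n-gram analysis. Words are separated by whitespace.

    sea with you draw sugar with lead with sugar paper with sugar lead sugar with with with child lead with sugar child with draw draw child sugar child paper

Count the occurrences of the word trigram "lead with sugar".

2

Scanning the 27 overlapping trigram windows for "lead with sugar":
  position 7–9: lead with sugar
  position 19–21: lead with sugar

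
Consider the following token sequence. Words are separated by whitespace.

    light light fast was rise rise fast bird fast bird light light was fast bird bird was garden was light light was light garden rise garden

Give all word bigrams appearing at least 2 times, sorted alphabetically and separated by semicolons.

Bigram counts meeting the condition (at least 2 times):
  fast bird: 3
  light light: 3
  light was: 2
  was light: 2

fast bird; light light; light was; was light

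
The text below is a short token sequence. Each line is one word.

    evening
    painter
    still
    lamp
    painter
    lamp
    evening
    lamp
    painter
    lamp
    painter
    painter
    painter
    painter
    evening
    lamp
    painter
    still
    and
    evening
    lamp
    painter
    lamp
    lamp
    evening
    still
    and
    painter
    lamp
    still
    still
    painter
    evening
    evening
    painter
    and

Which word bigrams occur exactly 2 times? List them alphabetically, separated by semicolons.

Bigram counts meeting the condition (exactly 2 times):
  evening painter: 2
  lamp evening: 2
  painter evening: 2
  painter still: 2
  still and: 2

evening painter; lamp evening; painter evening; painter still; still and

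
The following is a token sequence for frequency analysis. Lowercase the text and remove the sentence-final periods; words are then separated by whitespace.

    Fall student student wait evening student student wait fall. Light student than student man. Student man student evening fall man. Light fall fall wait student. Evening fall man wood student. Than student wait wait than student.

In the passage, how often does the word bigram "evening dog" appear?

Scanning the 35 overlapping bigram windows for "evening dog":
  (none found)

0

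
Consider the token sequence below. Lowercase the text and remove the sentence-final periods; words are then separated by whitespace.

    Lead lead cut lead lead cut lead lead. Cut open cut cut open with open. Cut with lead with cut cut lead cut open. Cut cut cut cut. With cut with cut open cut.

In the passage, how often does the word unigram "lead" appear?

Scanning the 34 tokens for "lead":
  position 1: lead
  position 2: lead
  position 4: lead
  position 5: lead
  position 7: lead
  position 8: lead
  position 18: lead
  position 22: lead

8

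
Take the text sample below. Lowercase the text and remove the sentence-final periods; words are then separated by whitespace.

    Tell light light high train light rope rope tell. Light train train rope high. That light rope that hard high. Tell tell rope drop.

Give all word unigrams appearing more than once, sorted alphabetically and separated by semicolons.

Unigram counts meeting the condition (more than once):
  high: 3
  light: 5
  rope: 5
  tell: 4
  that: 2
  train: 3

high; light; rope; tell; that; train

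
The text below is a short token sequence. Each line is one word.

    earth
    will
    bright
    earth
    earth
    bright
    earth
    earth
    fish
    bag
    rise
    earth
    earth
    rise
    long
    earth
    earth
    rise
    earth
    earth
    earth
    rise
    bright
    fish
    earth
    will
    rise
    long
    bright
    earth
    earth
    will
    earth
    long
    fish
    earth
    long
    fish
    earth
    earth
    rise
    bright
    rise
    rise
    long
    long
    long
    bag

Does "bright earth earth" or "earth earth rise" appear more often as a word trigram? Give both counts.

"earth earth rise" (4 vs 3)

"bright earth earth": 3 occurrences
"earth earth rise": 4 occurrences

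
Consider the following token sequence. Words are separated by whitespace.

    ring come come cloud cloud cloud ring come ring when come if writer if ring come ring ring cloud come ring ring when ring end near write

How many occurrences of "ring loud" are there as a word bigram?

Scanning the 26 overlapping bigram windows for "ring loud":
  (none found)

0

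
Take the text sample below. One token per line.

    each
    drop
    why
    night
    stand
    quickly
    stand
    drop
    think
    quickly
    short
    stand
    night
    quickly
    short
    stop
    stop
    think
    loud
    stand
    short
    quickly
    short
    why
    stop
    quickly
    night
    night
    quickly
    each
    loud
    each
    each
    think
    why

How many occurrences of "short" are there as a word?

4

Scanning the 35 tokens for "short":
  position 11: short
  position 15: short
  position 21: short
  position 23: short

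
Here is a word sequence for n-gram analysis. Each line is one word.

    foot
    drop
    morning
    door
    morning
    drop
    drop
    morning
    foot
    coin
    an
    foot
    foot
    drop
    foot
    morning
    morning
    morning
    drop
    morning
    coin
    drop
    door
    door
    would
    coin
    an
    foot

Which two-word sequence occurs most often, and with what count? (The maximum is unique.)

Bigram frequencies (highest first):
  drop morning: 3
  foot drop: 2
  morning drop: 2
  coin an: 2
  an foot: 2
  morning morning: 2
  … (14 more, each ≤ 1)

"drop morning", 3 times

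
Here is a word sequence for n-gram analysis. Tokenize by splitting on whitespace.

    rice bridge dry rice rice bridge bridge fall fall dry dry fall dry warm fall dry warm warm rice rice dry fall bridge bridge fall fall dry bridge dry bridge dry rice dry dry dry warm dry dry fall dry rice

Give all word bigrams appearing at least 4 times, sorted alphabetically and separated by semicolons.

Bigram counts meeting the condition (at least 4 times):
  dry dry: 4
  fall dry: 5

dry dry; fall dry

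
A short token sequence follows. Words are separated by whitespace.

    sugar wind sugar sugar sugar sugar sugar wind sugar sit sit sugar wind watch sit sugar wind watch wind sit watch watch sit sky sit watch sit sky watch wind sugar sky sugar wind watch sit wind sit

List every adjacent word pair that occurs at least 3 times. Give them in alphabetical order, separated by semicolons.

Bigram counts meeting the condition (at least 3 times):
  sugar sugar: 4
  sugar wind: 5
  watch sit: 4
  wind sugar: 3
  wind watch: 3

sugar sugar; sugar wind; watch sit; wind sugar; wind watch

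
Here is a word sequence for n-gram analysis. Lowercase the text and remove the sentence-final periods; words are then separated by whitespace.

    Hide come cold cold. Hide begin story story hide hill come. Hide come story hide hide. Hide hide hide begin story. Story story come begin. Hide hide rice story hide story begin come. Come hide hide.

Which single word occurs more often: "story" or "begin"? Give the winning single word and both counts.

"story": 8 occurrences
"begin": 4 occurrences

"story" (8 vs 4)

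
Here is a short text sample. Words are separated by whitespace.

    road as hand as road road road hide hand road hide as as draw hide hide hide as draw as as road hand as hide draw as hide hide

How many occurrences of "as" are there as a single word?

Scanning the 29 tokens for "as":
  position 2: as
  position 4: as
  position 12: as
  position 13: as
  position 18: as
  position 20: as
  position 21: as
  position 24: as
  position 27: as

9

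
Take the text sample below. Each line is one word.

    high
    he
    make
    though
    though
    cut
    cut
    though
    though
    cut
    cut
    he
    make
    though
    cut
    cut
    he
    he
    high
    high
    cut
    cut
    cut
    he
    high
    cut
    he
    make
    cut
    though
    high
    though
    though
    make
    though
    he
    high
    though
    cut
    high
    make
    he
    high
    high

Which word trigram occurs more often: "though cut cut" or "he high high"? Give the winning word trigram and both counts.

"though cut cut" (3 vs 2)

"though cut cut": 3 occurrences
"he high high": 2 occurrences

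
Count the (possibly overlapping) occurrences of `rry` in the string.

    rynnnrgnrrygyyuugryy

Sliding a length-3 window over the 20 characters (18 positions):
  position 9–11: rry

1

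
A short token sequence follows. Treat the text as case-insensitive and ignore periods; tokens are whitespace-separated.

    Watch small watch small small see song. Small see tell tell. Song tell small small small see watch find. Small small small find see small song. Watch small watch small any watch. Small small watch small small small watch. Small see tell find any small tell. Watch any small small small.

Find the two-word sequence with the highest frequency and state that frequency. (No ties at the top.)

Bigram frequencies (highest first):
  small small: 10
  watch small: 7
  small watch: 4
  small see: 4
  see tell: 2
  any small: 2
  … (21 more, each ≤ 1)

"small small", 10 times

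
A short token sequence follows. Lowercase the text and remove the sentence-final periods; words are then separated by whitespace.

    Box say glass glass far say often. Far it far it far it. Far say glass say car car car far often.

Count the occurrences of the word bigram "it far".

Scanning the 21 overlapping bigram windows for "it far":
  position 9–10: it far
  position 11–12: it far
  position 13–14: it far

3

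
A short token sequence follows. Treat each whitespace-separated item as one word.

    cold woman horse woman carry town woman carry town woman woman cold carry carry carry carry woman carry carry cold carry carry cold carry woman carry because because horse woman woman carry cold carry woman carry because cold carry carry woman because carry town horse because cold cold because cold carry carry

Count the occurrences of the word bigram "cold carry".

Scanning the 51 overlapping bigram windows for "cold carry":
  position 12–13: cold carry
  position 20–21: cold carry
  position 23–24: cold carry
  position 33–34: cold carry
  position 38–39: cold carry
  position 50–51: cold carry

6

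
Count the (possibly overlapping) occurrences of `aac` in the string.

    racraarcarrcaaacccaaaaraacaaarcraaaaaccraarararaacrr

Sliding a length-3 window over the 52 characters (50 positions):
  position 14–16: aac
  position 24–26: aac
  position 36–38: aac
  position 48–50: aac

4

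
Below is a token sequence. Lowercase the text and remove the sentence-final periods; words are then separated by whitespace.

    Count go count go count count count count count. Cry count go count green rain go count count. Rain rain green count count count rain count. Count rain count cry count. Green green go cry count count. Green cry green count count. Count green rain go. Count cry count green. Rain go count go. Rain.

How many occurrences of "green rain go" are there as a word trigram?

3

Scanning the 53 overlapping trigram windows for "green rain go":
  position 14–16: green rain go
  position 44–46: green rain go
  position 50–52: green rain go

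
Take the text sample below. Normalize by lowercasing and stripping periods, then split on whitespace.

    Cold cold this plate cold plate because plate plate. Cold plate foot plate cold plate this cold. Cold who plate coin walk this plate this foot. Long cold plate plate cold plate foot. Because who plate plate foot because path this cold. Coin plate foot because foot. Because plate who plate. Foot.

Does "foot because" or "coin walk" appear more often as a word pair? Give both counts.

"foot because" (4 vs 1)

"foot because": 4 occurrences
"coin walk": 1 occurrence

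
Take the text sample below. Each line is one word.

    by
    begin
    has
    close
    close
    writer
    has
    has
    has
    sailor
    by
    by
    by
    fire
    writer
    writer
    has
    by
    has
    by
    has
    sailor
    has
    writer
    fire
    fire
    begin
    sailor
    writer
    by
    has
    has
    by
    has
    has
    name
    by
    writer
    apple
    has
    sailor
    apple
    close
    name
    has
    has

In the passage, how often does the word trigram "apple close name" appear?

Scanning the 44 overlapping trigram windows for "apple close name":
  position 42–44: apple close name

1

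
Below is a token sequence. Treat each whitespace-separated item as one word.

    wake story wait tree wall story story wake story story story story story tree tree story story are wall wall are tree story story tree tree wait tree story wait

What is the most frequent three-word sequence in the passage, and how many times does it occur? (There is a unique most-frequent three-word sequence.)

"story story story", 3 times

Trigram frequencies (highest first):
  story story story: 3
  story story tree: 2
  story tree tree: 2
  tree story story: 2
  wake story wait: 1
  story wait tree: 1
  … (17 more, each ≤ 1)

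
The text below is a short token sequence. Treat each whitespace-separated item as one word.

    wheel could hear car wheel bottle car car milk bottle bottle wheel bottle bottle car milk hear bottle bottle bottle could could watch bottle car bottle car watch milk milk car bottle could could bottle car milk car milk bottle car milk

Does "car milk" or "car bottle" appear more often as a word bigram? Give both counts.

"car milk": 5 occurrences
"car bottle": 2 occurrences

"car milk" (5 vs 2)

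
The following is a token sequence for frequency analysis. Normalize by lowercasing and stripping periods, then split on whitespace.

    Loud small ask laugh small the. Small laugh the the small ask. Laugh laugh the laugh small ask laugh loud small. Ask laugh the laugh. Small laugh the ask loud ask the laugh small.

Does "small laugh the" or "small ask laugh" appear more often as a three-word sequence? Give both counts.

"small laugh the": 2 occurrences
"small ask laugh": 4 occurrences

"small ask laugh" (4 vs 2)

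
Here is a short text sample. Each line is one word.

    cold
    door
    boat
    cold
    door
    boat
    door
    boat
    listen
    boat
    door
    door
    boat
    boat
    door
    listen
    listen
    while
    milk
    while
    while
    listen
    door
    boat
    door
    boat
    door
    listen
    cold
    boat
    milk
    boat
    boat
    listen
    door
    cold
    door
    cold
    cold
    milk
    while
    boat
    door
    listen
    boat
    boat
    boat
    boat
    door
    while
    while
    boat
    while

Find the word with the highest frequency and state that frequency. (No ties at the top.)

"boat", 17 times

Unigram frequencies (highest first):
  boat: 17
  door: 13
  listen: 7
  while: 7
  cold: 6
  milk: 3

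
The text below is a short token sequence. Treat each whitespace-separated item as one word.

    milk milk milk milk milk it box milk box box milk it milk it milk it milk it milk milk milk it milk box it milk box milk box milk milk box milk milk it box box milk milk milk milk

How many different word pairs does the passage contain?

8

41 tokens → 40 bigram windows in total.
Repeated bigrams (each contributes count−1 duplicates):
  milk milk: 11
  milk it: 7
  box milk: 6
  it milk: 6
  milk box: 5
  box box: 2
  it box: 2
32 duplicate windows → 40 − 32 = 8 distinct.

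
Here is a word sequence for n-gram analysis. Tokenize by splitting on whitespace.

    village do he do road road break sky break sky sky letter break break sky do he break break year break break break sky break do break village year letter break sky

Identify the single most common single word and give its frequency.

"break", 12 times

Unigram frequencies (highest first):
  break: 12
  sky: 6
  do: 4
  village: 2
  he: 2
  road: 2
  … (2 more, each ≤ 2)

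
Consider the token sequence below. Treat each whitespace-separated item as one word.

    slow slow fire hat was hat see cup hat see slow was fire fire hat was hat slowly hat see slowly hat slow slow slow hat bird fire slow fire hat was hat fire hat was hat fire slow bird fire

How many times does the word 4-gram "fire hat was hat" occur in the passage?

Scanning the 38 overlapping 4-gram windows for "fire hat was hat":
  position 3–6: fire hat was hat
  position 14–17: fire hat was hat
  position 30–33: fire hat was hat
  position 34–37: fire hat was hat

4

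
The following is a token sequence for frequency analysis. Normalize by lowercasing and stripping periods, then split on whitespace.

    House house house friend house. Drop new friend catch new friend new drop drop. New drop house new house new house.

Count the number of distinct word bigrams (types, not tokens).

21 tokens → 20 bigram windows in total.
Repeated bigrams (each contributes count−1 duplicates):
  drop new: 2
  house house: 2
  house new: 2
  new drop: 2
  new friend: 2
  new house: 2
6 duplicate windows → 20 − 6 = 14 distinct.

14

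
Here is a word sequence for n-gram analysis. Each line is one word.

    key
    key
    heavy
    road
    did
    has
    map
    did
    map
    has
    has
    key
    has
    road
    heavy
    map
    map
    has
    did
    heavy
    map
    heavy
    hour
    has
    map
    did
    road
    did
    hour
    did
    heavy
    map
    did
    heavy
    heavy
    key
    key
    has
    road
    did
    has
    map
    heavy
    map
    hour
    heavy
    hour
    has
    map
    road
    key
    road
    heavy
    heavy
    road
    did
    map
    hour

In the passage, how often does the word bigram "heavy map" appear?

Scanning the 57 overlapping bigram windows for "heavy map":
  position 15–16: heavy map
  position 20–21: heavy map
  position 31–32: heavy map
  position 43–44: heavy map

4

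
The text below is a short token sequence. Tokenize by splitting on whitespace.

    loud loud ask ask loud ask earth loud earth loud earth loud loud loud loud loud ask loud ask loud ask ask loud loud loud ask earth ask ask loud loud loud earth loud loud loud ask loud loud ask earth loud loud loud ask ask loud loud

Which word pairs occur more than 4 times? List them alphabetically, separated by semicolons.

Bigram counts meeting the condition (more than 4 times):
  ask loud: 7
  earth loud: 5
  loud ask: 9
  loud loud: 15

ask loud; earth loud; loud ask; loud loud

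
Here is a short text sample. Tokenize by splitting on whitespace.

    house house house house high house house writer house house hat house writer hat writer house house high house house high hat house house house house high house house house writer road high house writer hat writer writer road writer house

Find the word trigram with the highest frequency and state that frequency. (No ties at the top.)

"house house house", 5 times

Trigram frequencies (highest first):
  house house house: 5
  house house high: 4
  house high house: 3
  high house house: 3
  house house writer: 2
  writer house house: 2
  … (18 more, each ≤ 2)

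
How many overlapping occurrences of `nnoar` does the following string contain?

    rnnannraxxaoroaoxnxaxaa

Sliding a length-5 window over the 23 characters (19 positions):
  (no match at any position)

0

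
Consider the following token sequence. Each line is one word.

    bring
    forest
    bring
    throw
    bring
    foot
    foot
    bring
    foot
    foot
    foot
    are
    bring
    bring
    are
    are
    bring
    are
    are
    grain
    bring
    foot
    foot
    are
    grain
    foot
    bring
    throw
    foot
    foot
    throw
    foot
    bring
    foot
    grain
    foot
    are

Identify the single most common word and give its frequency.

Unigram frequencies (highest first):
  foot: 13
  bring: 10
  are: 7
  throw: 3
  grain: 3
  forest: 1

"foot", 13 times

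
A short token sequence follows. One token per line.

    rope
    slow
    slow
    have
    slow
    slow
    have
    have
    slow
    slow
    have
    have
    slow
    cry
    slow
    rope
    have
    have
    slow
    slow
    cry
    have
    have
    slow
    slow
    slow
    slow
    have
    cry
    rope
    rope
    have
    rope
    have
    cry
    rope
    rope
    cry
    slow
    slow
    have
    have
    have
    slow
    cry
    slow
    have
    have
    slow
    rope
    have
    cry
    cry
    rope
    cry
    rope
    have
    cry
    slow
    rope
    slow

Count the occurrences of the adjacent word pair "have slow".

7

Scanning the 60 overlapping bigram windows for "have slow":
  position 4–5: have slow
  position 8–9: have slow
  position 12–13: have slow
  position 18–19: have slow
  position 23–24: have slow
  position 43–44: have slow
  position 48–49: have slow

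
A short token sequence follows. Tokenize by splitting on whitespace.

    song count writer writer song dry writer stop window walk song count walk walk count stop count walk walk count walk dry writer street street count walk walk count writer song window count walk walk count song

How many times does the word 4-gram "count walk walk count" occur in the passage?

Scanning the 34 overlapping 4-gram windows for "count walk walk count":
  position 12–15: count walk walk count
  position 17–20: count walk walk count
  position 26–29: count walk walk count
  position 33–36: count walk walk count

4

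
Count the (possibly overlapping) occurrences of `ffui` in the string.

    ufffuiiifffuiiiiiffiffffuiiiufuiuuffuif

4

Sliding a length-4 window over the 39 characters (36 positions):
  position 3–6: ffui
  position 10–13: ffui
  position 23–26: ffui
  position 35–38: ffui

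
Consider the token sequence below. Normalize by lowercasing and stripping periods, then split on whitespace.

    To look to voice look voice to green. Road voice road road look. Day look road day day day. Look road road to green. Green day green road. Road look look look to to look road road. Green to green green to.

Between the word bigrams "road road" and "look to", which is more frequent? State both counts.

"road road" (4 vs 2)

"road road": 4 occurrences
"look to": 2 occurrences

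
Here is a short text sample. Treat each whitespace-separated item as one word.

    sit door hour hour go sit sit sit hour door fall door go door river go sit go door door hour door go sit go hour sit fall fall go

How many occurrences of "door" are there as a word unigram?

Scanning the 30 tokens for "door":
  position 2: door
  position 10: door
  position 12: door
  position 14: door
  position 19: door
  position 20: door
  position 22: door

7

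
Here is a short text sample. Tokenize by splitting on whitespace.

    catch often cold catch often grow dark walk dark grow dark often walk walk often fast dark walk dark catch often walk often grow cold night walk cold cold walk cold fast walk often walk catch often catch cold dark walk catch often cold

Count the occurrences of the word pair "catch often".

5

Scanning the 43 overlapping bigram windows for "catch often":
  position 1–2: catch often
  position 4–5: catch often
  position 20–21: catch often
  position 36–37: catch often
  position 42–43: catch often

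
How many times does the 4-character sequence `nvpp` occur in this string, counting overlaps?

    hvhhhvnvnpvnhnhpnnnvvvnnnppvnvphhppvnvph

Sliding a length-4 window over the 40 characters (37 positions):
  (no match at any position)

0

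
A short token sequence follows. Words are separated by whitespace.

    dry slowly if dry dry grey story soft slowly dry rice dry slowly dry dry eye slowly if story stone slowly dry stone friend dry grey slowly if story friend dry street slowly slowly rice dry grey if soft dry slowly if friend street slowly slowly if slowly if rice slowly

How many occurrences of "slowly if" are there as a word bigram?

Scanning the 50 overlapping bigram windows for "slowly if":
  position 2–3: slowly if
  position 17–18: slowly if
  position 27–28: slowly if
  position 41–42: slowly if
  position 46–47: slowly if
  position 48–49: slowly if

6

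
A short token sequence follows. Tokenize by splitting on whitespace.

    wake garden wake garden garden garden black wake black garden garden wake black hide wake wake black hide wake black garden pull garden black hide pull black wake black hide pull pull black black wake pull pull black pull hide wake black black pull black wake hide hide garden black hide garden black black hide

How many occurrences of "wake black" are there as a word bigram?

Scanning the 54 overlapping bigram windows for "wake black":
  position 8–9: wake black
  position 12–13: wake black
  position 16–17: wake black
  position 19–20: wake black
  position 28–29: wake black
  position 41–42: wake black

6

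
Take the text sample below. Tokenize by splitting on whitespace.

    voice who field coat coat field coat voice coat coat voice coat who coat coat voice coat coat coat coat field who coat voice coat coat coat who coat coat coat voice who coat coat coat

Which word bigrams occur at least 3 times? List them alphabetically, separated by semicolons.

Bigram counts meeting the condition (at least 3 times):
  coat coat: 12
  coat voice: 5
  voice coat: 4
  who coat: 4

coat coat; coat voice; voice coat; who coat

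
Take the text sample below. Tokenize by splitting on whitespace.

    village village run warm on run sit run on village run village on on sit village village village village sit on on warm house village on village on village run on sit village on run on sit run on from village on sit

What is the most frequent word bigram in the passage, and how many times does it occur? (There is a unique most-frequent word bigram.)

"village on", 5 times

Bigram frequencies (highest first):
  village on: 5
  village village: 4
  run on: 4
  on sit: 4
  village run: 3
  on village: 3
  … (15 more, each ≤ 2)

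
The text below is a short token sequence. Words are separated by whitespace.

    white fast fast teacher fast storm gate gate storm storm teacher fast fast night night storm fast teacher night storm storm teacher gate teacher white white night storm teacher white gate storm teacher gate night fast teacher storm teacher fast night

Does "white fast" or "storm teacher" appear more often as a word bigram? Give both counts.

"white fast": 1 occurrence
"storm teacher": 5 occurrences

"storm teacher" (5 vs 1)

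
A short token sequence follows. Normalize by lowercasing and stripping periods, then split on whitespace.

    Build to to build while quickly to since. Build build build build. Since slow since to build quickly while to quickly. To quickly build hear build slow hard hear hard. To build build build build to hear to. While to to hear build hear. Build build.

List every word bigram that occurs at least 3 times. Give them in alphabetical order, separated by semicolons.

Bigram counts meeting the condition (at least 3 times):
  build build: 7
  hear build: 3
  to build: 3

build build; hear build; to build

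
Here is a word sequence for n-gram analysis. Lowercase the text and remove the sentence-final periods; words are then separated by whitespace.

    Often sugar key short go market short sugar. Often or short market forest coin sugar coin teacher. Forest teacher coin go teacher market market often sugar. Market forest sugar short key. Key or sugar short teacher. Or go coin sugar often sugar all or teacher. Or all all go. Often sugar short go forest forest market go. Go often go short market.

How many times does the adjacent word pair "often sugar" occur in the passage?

4

Scanning the 61 overlapping bigram windows for "often sugar":
  position 1–2: often sugar
  position 25–26: often sugar
  position 41–42: often sugar
  position 50–51: often sugar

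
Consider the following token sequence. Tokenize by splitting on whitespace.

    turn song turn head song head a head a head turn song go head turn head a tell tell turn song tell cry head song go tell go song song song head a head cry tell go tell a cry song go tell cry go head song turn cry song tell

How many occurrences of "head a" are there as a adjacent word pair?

4

Scanning the 50 overlapping bigram windows for "head a":
  position 6–7: head a
  position 8–9: head a
  position 16–17: head a
  position 32–33: head a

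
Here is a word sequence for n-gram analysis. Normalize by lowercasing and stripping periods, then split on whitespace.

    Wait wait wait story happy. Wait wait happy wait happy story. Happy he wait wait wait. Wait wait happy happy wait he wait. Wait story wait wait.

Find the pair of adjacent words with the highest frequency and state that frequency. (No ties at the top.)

"wait wait", 9 times

Bigram frequencies (highest first):
  wait wait: 9
  happy wait: 3
  wait happy: 3
  wait story: 2
  story happy: 2
  he wait: 2
  … (5 more, each ≤ 1)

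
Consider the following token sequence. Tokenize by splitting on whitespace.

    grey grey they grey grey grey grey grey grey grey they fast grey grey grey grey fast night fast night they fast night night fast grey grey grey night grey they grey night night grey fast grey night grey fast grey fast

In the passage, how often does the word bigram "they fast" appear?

Scanning the 41 overlapping bigram windows for "they fast":
  position 11–12: they fast
  position 21–22: they fast

2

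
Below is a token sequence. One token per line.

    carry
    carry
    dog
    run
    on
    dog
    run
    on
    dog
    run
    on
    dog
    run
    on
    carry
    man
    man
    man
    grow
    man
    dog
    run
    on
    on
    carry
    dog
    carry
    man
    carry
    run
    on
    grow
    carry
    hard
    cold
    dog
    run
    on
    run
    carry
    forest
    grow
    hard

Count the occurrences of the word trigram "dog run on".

Scanning the 41 overlapping trigram windows for "dog run on":
  position 3–5: dog run on
  position 6–8: dog run on
  position 9–11: dog run on
  position 12–14: dog run on
  position 21–23: dog run on
  position 36–38: dog run on

6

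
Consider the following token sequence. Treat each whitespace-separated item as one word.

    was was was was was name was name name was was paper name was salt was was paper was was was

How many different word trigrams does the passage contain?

15

21 tokens → 19 trigram windows in total.
Repeated trigrams (each contributes count−1 duplicates):
  was was was: 4
  was was paper: 2
4 duplicate windows → 19 − 4 = 15 distinct.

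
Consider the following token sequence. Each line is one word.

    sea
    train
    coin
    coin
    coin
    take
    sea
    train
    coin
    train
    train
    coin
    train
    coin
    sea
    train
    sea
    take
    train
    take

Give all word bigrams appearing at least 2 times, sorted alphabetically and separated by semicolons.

Bigram counts meeting the condition (at least 2 times):
  coin coin: 2
  coin train: 2
  sea train: 3
  train coin: 4

coin coin; coin train; sea train; train coin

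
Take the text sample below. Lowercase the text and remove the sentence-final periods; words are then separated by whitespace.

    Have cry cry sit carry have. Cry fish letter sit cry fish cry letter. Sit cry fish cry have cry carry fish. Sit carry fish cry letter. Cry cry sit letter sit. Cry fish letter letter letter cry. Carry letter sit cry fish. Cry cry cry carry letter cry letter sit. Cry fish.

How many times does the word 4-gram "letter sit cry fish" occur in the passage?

5

Scanning the 50 overlapping 4-gram windows for "letter sit cry fish":
  position 9–12: letter sit cry fish
  position 14–17: letter sit cry fish
  position 31–34: letter sit cry fish
  position 40–43: letter sit cry fish
  position 50–53: letter sit cry fish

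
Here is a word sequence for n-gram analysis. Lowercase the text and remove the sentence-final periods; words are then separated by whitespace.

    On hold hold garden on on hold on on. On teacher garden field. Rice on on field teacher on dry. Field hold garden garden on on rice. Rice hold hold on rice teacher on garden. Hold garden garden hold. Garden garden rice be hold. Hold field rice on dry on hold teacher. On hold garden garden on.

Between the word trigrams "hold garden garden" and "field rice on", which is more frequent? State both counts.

"hold garden garden" (4 vs 2)

"hold garden garden": 4 occurrences
"field rice on": 2 occurrences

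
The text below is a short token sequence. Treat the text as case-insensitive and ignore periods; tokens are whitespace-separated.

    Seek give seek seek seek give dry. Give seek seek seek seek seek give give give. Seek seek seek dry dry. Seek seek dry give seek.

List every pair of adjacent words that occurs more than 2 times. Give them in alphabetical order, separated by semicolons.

give seek; seek give; seek seek

Bigram counts meeting the condition (more than 2 times):
  give seek: 4
  seek give: 3
  seek seek: 9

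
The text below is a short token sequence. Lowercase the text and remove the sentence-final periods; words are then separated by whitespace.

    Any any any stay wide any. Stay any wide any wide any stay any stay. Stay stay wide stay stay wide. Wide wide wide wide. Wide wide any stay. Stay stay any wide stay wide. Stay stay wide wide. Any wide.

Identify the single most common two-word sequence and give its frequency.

"wide wide", 7 times

Bigram frequencies (highest first):
  wide wide: 7
  stay stay: 6
  any stay: 5
  stay wide: 5
  wide any: 5
  any wide: 4
  … (3 more, each ≤ 3)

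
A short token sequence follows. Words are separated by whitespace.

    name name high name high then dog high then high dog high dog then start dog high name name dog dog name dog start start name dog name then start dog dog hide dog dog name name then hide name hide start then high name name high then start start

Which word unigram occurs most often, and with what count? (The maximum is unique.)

Unigram frequencies (highest first):
  name: 13
  dog: 12
  high: 8
  then: 7
  start: 7
  hide: 3

"name", 13 times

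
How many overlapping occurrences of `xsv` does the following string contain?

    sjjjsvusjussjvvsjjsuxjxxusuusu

0

Sliding a length-3 window over the 30 characters (28 positions):
  (no match at any position)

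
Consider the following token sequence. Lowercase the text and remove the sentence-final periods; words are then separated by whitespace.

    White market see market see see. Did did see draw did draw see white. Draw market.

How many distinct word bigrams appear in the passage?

16 tokens → 15 bigram windows in total.
Repeated bigrams (each contributes count−1 duplicates):
  market see: 2
1 duplicate windows → 15 − 1 = 14 distinct.

14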